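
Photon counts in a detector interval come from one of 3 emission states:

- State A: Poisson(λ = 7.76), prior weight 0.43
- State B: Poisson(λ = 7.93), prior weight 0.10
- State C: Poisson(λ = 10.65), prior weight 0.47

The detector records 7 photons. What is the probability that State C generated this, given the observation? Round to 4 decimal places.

0.3120

Apply Bayes' rule: the posterior for each component is proportional to its prior times its likelihood at x.
Component likelihoods at x = 7 photons:
  f_A = e^(−7.76)·7.76^7/7! = 0.143376
  f_B = e^(−7.93)·7.93^7/7! = 0.140775
  f_C = e^(−10.65)·10.65^7/7! = 0.073077
Prior × likelihood for each component:
  π_A·f_A = 0.43 × 0.143376 = 0.0616517
  π_B·f_B = 0.10 × 0.140775 = 0.0140775
  π_C·f_C = 0.47 × 0.073077 = 0.0343462
Normaliser: 0.0616517 + 0.0140775 + 0.0343462 = 0.110075
P(State C | data) = 0.0343462 / 0.110075 ≈ 0.3120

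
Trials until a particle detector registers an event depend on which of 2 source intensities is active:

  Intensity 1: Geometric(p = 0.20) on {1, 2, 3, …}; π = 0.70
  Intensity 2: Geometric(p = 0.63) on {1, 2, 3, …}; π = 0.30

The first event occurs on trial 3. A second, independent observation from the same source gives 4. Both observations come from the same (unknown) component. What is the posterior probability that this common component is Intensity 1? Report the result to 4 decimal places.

0.9174

P(component k | x) = w_k·f_k(x) / marginal(x), where marginal(x) = Σ_j w_j·f_j(x).
Since both observations come from the same component, the likelihood for component k is f_k(x₁)·f_k(x₂).
  f_1 = [0.20·(1−0.20)^2 = 0.20·0.64 = 0.128] × [0.1024] = 0.0131072
  f_2 = [0.63·(1−0.63)^2 = 0.63·0.1369 = 0.086247] × [0.0319114] = 0.00275226
Prior × likelihood for each component:
  w_1·f_1 = 0.70 × 0.0131072 = 0.00917504
  w_2·f_2 = 0.30 × 0.00275226 = 0.000825678
Evidence: 0.00917504 + 0.000825678 = 0.0100007
So the posterior for Intensity 1 is 0.00917504 / 0.0100007 ≈ 0.9174.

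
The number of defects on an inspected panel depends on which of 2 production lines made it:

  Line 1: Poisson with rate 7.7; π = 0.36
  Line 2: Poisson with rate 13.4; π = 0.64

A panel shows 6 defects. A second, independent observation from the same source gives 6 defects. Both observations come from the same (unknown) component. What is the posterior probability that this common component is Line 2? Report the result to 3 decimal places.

P(component k | x) = P(Z=k)·f_k(x) / marginal(x), where marginal(x) = Σ_j P(Z=j)·f_j(x).
Since both observations come from the same component, the likelihood for component k is f_k(x₁)·f_k(x₂).
  f_1 = [0.131082] × [0.131082] = 0.0171826
  f_2 = [0.0121829] × [0.0121829] = 0.000148423
Multiply by the mixture weights:
  P(Z=1)·f_1 = 0.36 × 0.0171826 = 0.00618573
  P(Z=2)·f_2 = 0.64 × 0.000148423 = 9.49906e-05
Normaliser: 0.00618573 + 9.49906e-05 = 0.00628072
P(Line 2 | x) = 9.49906e-05 / 0.00628072 ≈ 0.015

0.015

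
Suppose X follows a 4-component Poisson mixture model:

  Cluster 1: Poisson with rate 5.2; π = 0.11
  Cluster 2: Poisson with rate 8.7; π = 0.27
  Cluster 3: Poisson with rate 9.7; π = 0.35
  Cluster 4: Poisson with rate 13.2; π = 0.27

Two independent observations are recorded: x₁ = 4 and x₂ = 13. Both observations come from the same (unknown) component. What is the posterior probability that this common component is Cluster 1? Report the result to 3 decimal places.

By Bayes' theorem, P(k | x) = π_k f_k(x) / Σ_j π_j f_j(x).
Since both observations come from the same component, the likelihood for component k is f_k(x₁)·f_k(x₂).
  L_1 = [e^(−5.2)·5.2^4/4! = 0.168063] × [0.00180066] = 0.000302624
  L_2 = [e^(−8.7)·8.7^4/4! = 0.0397653] × [0.0437631] = 0.00174025
  L_3 = [e^(−9.7)·9.7^4/4! = 0.0226058] × [0.0662363] = 0.00149732
  L_4 = [e^(−13.2)·13.2^4/4! = 0.00234098] × [0.109773] = 0.000256975
Weight by the priors:
  π_1·L_1 = 0.11 × 0.000302624 = 3.32886e-05
  π_2·L_2 = 0.27 × 0.00174025 = 0.000469868
  π_3·L_3 = 0.35 × 0.00149732 = 0.000524062
  π_4·L_4 = 0.27 × 0.000256975 = 6.93833e-05
Evidence: 3.32886e-05 + 0.000469868 + 0.000524062 + 6.93833e-05 = 0.0010966
P(Cluster 1 | x₁,x₂) = 3.32886e-05 / 0.0010966 ≈ 0.030

0.030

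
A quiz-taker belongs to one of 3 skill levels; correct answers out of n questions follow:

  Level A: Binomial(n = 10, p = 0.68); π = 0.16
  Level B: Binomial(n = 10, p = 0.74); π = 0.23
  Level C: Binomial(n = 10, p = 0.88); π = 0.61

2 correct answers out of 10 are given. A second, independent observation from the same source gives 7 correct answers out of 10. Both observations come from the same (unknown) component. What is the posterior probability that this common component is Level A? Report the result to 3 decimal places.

Posterior ∝ prior × likelihood, so P(k | x) ∝ w_k f_k(x); normalise over all components.
Since both observations come from the same component, the likelihood for component k is f_k(x₁)·f_k(x₂).
  L_A = [C(10,2)·0.68^2·0.32^8 = 45·0.4624·0.000109951 = 0.00228786] × [0.264359] = 0.000604817
  L_B = [C(10,2)·0.74^2·0.26^8 = 45·0.5476·2.08827e-05 = 0.000514592] × [0.256285] = 0.000131882
  L_C = [C(10,2)·0.88^2·0.12^8 = 45·0.7744·4.29982e-08 = 1.4984e-06] × [0.084743] = 1.26979e-07
Weight by the priors:
  w_A·L_A = 0.16 × 0.000604817 = 9.67707e-05
  w_B·L_B = 0.23 × 0.000131882 = 3.03329e-05
  w_C·L_C = 0.61 × 1.26979e-07 = 7.74571e-08
Denominator: 9.67707e-05 + 3.03329e-05 + 7.74571e-08 = 0.000127181
Responsibility of Level A: 9.67707e-05 / 0.000127181 ≈ 0.761

0.761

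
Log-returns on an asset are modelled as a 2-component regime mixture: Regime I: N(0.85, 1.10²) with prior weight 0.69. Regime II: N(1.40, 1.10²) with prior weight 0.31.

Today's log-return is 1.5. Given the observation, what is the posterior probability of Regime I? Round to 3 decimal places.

By Bayes' theorem, P(k | x) = π_k f_k(x) / Σ_j π_j f_j(x).
Evaluate each component's likelihood at the observed value:
  f_I = (1/(1.10·√(2π)))·exp(−(1.5−0.85)²/(2·1.10²)) = 0.362675·exp(-0.17459) = 0.304576
  f_II = (1/(1.10·√(2π)))·exp(−(1.5−1.40)²/(2·1.10²)) = 0.362675·exp(-0.00413) = 0.361179
Weight by the priors:
  π_I·f_I = 0.69 × 0.304576 = 0.210157
  π_II·f_II = 0.31 × 0.361179 = 0.111966
Denominator: 0.210157 + 0.111966 = 0.322123
P(Regime I | the observation) ≈ 0.652

0.652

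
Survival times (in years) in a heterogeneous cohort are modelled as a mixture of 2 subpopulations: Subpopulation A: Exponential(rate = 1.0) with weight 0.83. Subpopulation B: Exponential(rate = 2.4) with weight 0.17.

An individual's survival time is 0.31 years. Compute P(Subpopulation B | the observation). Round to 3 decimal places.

P(component k | x) = P(Z=k)·f_k(x) / marginal(x), where marginal(x) = Σ_j P(Z=j)·f_j(x).
Exponential densities:
  L_A = 1.0·e^(−1.0·0.31) = 1.0·e^(−0.3100) = 0.733447
  L_B = 2.4·e^(−2.4·0.31) = 2.4·e^(−0.7440) = 1.1405
Unnormalised posteriors:
  P(Z=A)·L_A = 0.83 × 0.733447 = 0.608761
  P(Z=B)·L_B = 0.17 × 1.1405 = 0.193885
Marginal: 0.608761 + 0.193885 = 0.802646
So the posterior for Subpopulation B is 0.193885 / 0.802646 ≈ 0.242.

0.242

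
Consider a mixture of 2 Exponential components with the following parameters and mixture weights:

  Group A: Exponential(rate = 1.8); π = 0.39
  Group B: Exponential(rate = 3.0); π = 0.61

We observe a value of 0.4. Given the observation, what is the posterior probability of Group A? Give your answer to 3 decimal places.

0.383

Posterior ∝ prior × likelihood, so P(k | x) ∝ π_k f_k(x); normalise over all components.
Evaluate each component's likelihood at the observed value:
  L_A = 1.8·e^(−1.8·0.4) = 1.8·e^(−0.7200) = 0.876154
  L_B = 3.0·e^(−3.0·0.4) = 3.0·e^(−1.2000) = 0.903583
Unnormalised posteriors:
  π_A·L_A = 0.39 × 0.876154 = 0.3417
  π_B·L_B = 0.61 × 0.903583 = 0.551185
Marginal: 0.3417 + 0.551185 = 0.892885
P(Group A | x) = 0.3417 / 0.892885 ≈ 0.383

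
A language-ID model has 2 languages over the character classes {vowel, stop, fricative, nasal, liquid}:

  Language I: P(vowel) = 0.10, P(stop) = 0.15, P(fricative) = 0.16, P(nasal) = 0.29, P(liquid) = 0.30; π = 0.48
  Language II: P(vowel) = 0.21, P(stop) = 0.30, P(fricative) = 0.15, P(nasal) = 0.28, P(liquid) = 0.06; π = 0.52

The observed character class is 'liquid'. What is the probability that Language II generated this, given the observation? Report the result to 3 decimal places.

0.178

Posterior ∝ prior × likelihood, so P(k | x) ∝ w_k f_k(x); normalise over all components.
Categorical probabilities:
  f_I = P(liquid | comp) = 0.30
  f_II = P(liquid | comp) = 0.06
Unnormalised posteriors:
  w_I·f_I = 0.48 × 0.3 = 0.144
  w_II·f_II = 0.52 × 0.06 = 0.0312
Marginal: 0.144 + 0.0312 = 0.1752
So the posterior for Language II is 0.0312 / 0.1752 ≈ 0.178.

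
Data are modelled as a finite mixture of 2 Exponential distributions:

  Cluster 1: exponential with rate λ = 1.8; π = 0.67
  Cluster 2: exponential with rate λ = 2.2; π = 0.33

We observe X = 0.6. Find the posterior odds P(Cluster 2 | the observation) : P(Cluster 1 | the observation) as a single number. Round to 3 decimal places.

0.474

Since P(k|x) ∝ P(Z=k) f_k(x), the posterior odds are P(Z=i) f_i(x) / (P(Z=j) f_j(x)).
Evaluate each component's likelihood at the observed value:
  p_1 = 1.8·e^(−1.8·0.6) = 1.8·e^(−1.0800) = 0.611272
  p_2 = 2.2·e^(−2.2·0.6) = 2.2·e^(−1.3200) = 0.587698
Posterior odds = (P(Z=2)·p_2) / (P(Z=1)·p_1) = (0.33·0.587698) / (0.67·0.611272) = 0.19394 / 0.409552 ≈ 0.474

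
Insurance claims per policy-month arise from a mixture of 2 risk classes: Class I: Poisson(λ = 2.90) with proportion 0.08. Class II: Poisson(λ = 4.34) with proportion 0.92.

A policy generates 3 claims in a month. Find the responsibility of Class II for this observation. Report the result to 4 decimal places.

0.9013

By Bayes' theorem, P(k | x) = w_k f_k(x) / Σ_j w_j f_j(x).
Component likelihoods at x = 3 claims:
  L_I = 0.22366
  L_II = 0.177615
Unnormalised posteriors:
  w_I·L_I = 0.08 × 0.22366 = 0.0178928
  w_II·L_II = 0.92 × 0.177615 = 0.163406
Evidence: 0.0178928 + 0.163406 = 0.181299
Responsibility of Class II: 0.163406 / 0.181299 ≈ 0.9013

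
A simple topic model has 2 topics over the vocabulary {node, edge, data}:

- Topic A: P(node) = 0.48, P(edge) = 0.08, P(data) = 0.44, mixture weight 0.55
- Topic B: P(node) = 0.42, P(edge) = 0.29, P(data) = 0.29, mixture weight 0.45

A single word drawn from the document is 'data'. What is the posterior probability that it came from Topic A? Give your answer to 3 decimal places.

0.650

Posterior ∝ prior × likelihood, so P(k | x) ∝ π_k f_k(x); normalise over all components.
Evaluate each component's likelihood at the observed value:
  L_A = 0.44
  L_B = 0.29
Weight by the priors:
  π_A·L_A = 0.55 × 0.44 = 0.242
  π_B·L_B = 0.45 × 0.29 = 0.1305
Denominator: 0.242 + 0.1305 = 0.3725
P(Topic A | 'data') ≈ 0.650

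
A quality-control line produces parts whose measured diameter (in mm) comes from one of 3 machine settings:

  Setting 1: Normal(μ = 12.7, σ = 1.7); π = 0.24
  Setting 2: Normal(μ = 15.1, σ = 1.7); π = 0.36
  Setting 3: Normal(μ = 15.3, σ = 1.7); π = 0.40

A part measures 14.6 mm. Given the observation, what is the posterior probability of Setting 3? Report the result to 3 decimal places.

Apply Bayes' rule: the posterior for each component is proportional to its prior times its likelihood at x.
Normal densities:
  L_1 = (1/(1.7·√(2π)))·exp(−(14.6−12.7)²/(2·1.7²)) = 0.234672·exp(-0.62457) = 0.125665
  L_2 = (1/(1.7·√(2π)))·exp(−(14.6−15.1)²/(2·1.7²)) = 0.234672·exp(-0.04325) = 0.224738
  L_3 = (1/(1.7·√(2π)))·exp(−(14.6−15.3)²/(2·1.7²)) = 0.234672·exp(-0.08478) = 0.215598
Weight by the priors:
  P(Z=1)·L_1 = 0.24 × 0.125665 = 0.0301596
  P(Z=2)·L_2 = 0.36 × 0.224738 = 0.0809057
  P(Z=3)·L_3 = 0.40 × 0.215598 = 0.086239
Sum: 0.0301596 + 0.0809057 + 0.086239 = 0.197304
Responsibility of Setting 3: 0.086239 / 0.197304 ≈ 0.437

0.437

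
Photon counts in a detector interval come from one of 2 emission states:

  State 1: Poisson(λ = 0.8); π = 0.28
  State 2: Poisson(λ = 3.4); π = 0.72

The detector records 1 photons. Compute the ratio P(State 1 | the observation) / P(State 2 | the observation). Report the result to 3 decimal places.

1.232

The posterior odds equal the prior odds times the likelihood ratio: (P(Z=i)/P(Z=j))·(f_i(x)/f_j(x)).
Evaluate each component's likelihood at the observed value:
  L_1 = e^(−0.8)·0.8^1/1! = 0.359463
  L_2 = e^(−3.4)·3.4^1/1! = 0.113469
0.10065 / 0.0816978 ≈ 1.232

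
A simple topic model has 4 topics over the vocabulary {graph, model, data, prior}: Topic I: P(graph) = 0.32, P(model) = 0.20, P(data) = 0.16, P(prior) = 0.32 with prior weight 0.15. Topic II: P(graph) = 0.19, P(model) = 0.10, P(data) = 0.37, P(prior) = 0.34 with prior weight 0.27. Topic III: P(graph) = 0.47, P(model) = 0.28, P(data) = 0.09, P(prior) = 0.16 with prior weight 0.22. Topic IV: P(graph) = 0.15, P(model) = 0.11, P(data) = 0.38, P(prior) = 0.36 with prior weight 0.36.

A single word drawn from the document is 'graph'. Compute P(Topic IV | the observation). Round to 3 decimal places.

By Bayes' theorem, P(k | x) = P(Z=k) f_k(x) / Σ_j P(Z=j) f_j(x).
Component likelihoods at x = 'graph':
  f_I = 0.32
  f_II = 0.19
  f_III = 0.47
  f_IV = 0.15
Multiply by the mixture weights:
  P(Z=I)·f_I = 0.15 × 0.32 = 0.048
  P(Z=II)·f_II = 0.27 × 0.19 = 0.0513
  P(Z=III)·f_III = 0.22 × 0.47 = 0.1034
  P(Z=IV)·f_IV = 0.36 × 0.15 = 0.054
Marginal: 0.048 + 0.0513 + 0.1034 + 0.054 = 0.2567
Responsibility of Topic IV: 0.054 / 0.2567 ≈ 0.210

0.210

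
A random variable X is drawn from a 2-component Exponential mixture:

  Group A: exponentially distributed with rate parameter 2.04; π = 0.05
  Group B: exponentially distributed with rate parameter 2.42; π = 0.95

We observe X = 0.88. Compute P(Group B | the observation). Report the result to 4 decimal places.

P(component k | x) = P(Z=k)·f_k(x) / marginal(x), where marginal(x) = Σ_j P(Z=j)·f_j(x).
Exponential densities:
  f_A = 0.338832
  f_B = 0.287701
Prior × likelihood for each component:
  P(Z=A)·f_A = 0.05 × 0.338832 = 0.0169416
  P(Z=B)·f_B = 0.95 × 0.287701 = 0.273316
Denominator: 0.0169416 + 0.273316 = 0.290258
So the posterior for Group B is 0.273316 / 0.290258 ≈ 0.9416.

0.9416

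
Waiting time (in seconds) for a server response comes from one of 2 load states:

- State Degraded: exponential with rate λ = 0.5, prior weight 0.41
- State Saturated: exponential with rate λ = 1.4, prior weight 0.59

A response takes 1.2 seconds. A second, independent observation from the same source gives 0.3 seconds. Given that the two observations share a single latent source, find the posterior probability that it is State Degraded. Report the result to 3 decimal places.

By Bayes' theorem, P(k | x) = w_k f_k(x) / Σ_j w_j f_j(x).
Since both observations come from the same component, the likelihood for component k is f_k(x₁)·f_k(x₂).
  p_Degraded = [0.5·e^(−0.5·1.2) = 0.5·e^(−0.6000) = 0.274406] × [0.430354] = 0.118092
  p_Saturated = [1.4·e^(−1.4·1.2) = 1.4·e^(−1.6800) = 0.260924] × [0.919866] = 0.240015
Multiply by the mixture weights:
  w_Degraded·p_Degraded = 0.41 × 0.118092 = 0.0484176
  w_Saturated·p_Saturated = 0.59 × 0.240015 = 0.141609
Normaliser: 0.0484176 + 0.141609 = 0.190026
Responsibility of State Degraded: 0.0484176 / 0.190026 ≈ 0.255

0.255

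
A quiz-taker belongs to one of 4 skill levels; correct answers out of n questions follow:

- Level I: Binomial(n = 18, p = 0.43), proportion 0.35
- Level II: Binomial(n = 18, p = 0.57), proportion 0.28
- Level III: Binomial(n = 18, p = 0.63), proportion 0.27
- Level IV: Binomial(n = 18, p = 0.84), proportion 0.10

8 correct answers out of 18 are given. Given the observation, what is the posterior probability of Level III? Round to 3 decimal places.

0.130

By Bayes' theorem, P(k | x) = P(Z=k) f_k(x) / Σ_j P(Z=j) f_j(x).
Binomial probabilities:
  L_I = 0.185163
  L_II = 0.105376
  L_III = 0.0522155
  L_IV = 0.000119259
Unnormalised posteriors:
  P(Z=I)·L_I = 0.35 × 0.185163 = 0.064807
  P(Z=II)·L_II = 0.28 × 0.105376 = 0.0295052
  P(Z=III)·L_III = 0.27 × 0.0522155 = 0.0140982
  P(Z=IV)·L_IV = 0.10 × 0.000119259 = 1.19259e-05
Evidence: 0.064807 + 0.0295052 + 0.0140982 + 1.19259e-05 = 0.108422
So the posterior for Level III is 0.0140982 / 0.108422 ≈ 0.130.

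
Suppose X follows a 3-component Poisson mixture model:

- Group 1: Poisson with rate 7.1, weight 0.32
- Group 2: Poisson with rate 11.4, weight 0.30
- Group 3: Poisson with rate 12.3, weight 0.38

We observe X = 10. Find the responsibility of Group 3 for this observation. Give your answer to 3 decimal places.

0.394

Apply Bayes' rule: the posterior for each component is proportional to its prior times its likelihood at x.
Evaluate each component's likelihood at the observed value:
  p_1 = e^(−7.1)·7.1^10/10! = 0.0740167
  p_2 = e^(−11.4)·11.4^10/10! = 0.114374
  p_3 = e^(−12.3)·12.3^10/10! = 0.0994182
Prior × likelihood for each component:
  π_1·p_1 = 0.32 × 0.0740167 = 0.0236853
  π_2·p_2 = 0.30 × 0.114374 = 0.0343123
  π_3·p_3 = 0.38 × 0.0994182 = 0.0377789
Denominator: 0.0236853 + 0.0343123 + 0.0377789 = 0.0957765
Responsibility of Group 3: 0.0377789 / 0.0957765 ≈ 0.394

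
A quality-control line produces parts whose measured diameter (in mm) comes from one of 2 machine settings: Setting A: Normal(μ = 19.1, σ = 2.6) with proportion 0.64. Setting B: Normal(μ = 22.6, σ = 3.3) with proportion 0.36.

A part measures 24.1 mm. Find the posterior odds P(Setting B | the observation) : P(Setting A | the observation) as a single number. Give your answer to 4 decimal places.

Since P(k|x) ∝ P(Z=k) f_k(x), the posterior odds are P(Z=i) f_i(x) / (P(Z=j) f_j(x)).
Component likelihoods at x = 24.1 mm:
  p_A = 0.0241478
  p_B = 0.109026
Posterior odds = (P(Z=B)·p_B) / (P(Z=A)·p_A) = (0.36·0.109026) / (0.64·0.0241478) = 0.0392494 / 0.0154546 ≈ 2.5397

2.5397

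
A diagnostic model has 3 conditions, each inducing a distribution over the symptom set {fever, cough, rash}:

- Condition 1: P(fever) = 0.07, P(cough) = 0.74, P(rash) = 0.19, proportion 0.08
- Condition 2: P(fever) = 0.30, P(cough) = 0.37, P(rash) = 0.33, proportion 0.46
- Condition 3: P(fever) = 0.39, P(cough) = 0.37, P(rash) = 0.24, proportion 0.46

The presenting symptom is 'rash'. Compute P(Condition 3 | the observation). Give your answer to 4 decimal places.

0.3980

P(component k | x) = π_k·f_k(x) / marginal(x), where marginal(x) = Σ_j π_j·f_j(x).
Categorical probabilities:
  L_1 = P(rash | comp) = 0.19
  L_2 = P(rash | comp) = 0.33
  L_3 = P(rash | comp) = 0.24
Unnormalised posteriors:
  π_1·L_1 = 0.08 × 0.19 = 0.0152
  π_2·L_2 = 0.46 × 0.33 = 0.1518
  π_3·L_3 = 0.46 × 0.24 = 0.1104
Sum: 0.0152 + 0.1518 + 0.1104 = 0.2774
Responsibility of Condition 3: 0.1104 / 0.2774 ≈ 0.3980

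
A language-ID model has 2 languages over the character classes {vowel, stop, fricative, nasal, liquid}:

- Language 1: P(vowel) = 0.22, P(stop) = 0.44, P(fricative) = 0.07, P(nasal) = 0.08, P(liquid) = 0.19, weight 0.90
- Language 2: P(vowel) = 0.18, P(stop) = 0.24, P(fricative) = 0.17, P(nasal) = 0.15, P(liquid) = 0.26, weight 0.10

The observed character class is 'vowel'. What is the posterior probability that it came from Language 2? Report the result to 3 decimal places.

0.083

Posterior ∝ prior × likelihood, so P(k | x) ∝ π_k f_k(x); normalise over all components.
Categorical probabilities:
  f_1 = 0.22
  f_2 = 0.18
Prior × likelihood for each component:
  π_1·f_1 = 0.90 × 0.22 = 0.198
  π_2·f_2 = 0.10 × 0.18 = 0.018
Normaliser: 0.198 + 0.018 = 0.216
So the posterior for Language 2 is 0.018 / 0.216 ≈ 0.083.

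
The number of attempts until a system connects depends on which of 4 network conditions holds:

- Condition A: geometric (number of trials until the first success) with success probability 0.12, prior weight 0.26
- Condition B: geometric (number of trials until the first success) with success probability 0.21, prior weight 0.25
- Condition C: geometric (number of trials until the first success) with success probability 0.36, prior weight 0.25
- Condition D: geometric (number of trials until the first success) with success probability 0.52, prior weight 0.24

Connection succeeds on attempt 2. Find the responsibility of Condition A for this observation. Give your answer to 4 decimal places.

0.1473

The responsibility of component k is w_k f_k(x) divided by Σ_j w_j f_j(x).
Evaluate each component's likelihood at the observed value:
  f_A = 0.12·(1−0.12)^1 = 0.12·0.88 = 0.1056
  f_B = 0.21·(1−0.21)^1 = 0.21·0.79 = 0.1659
  f_C = 0.36·(1−0.36)^1 = 0.36·0.64 = 0.2304
  f_D = 0.52·(1−0.52)^1 = 0.52·0.48 = 0.2496
Prior × likelihood for each component:
  w_A·f_A = 0.26 × 0.1056 = 0.027456
  w_B·f_B = 0.25 × 0.1659 = 0.041475
  w_C·f_C = 0.25 × 0.2304 = 0.0576
  w_D·f_D = 0.24 × 0.2496 = 0.059904
Marginal: 0.027456 + 0.041475 + 0.0576 + 0.059904 = 0.186435
P(Condition A | 2) ≈ 0.1473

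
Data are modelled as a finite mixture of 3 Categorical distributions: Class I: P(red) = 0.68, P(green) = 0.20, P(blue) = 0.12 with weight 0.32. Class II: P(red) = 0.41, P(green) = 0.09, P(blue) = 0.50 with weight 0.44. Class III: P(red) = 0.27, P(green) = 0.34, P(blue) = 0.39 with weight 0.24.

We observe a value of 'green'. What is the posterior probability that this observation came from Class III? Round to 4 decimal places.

0.4406

Apply Bayes' rule: the posterior for each component is proportional to its prior times its likelihood at x.
Component likelihoods at x = 'green':
  f_I = P(green | comp) = 0.20
  f_II = P(green | comp) = 0.09
  f_III = P(green | comp) = 0.34
Multiply by the mixture weights:
  π_I·f_I = 0.32 × 0.2 = 0.064
  π_II·f_II = 0.44 × 0.09 = 0.0396
  π_III·f_III = 0.24 × 0.34 = 0.0816
Normaliser: 0.064 + 0.0396 + 0.0816 = 0.1852
P(Class III | the observation) ≈ 0.4406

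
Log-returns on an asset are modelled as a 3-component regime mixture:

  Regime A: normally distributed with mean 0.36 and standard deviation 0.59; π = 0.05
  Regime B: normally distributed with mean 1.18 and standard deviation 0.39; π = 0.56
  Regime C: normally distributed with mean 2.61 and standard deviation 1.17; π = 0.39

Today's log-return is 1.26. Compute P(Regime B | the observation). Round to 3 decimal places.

0.877

Apply Bayes' rule: the posterior for each component is proportional to its prior times its likelihood at x.
Normal densities:
  f_A = 0.211239
  f_B = 1.00163
  f_C = 0.175236
Multiply by the mixture weights:
  P(Z=A)·f_A = 0.05 × 0.211239 = 0.010562
  P(Z=B)·f_B = 0.56 × 1.00163 = 0.560914
  P(Z=C)·f_C = 0.39 × 0.175236 = 0.068342
Sum: 0.010562 + 0.560914 + 0.068342 = 0.639818
Responsibility of Regime B: 0.560914 / 0.639818 ≈ 0.877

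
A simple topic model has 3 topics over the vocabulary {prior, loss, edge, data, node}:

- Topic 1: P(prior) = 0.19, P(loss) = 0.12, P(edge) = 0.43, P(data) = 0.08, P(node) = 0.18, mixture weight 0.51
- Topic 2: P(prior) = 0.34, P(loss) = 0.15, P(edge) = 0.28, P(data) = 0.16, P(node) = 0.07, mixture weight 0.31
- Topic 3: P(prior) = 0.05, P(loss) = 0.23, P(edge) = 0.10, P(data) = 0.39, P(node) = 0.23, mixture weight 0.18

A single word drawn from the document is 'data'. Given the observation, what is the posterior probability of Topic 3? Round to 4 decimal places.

0.4371

P(component k | x) = π_k·f_k(x) / marginal(x), where marginal(x) = Σ_j π_j·f_j(x).
Categorical probabilities:
  f_1 = P(data | comp) = 0.08
  f_2 = P(data | comp) = 0.16
  f_3 = P(data | comp) = 0.39
Prior × likelihood for each component:
  π_1·f_1 = 0.51 × 0.08 = 0.0408
  π_2·f_2 = 0.31 × 0.16 = 0.0496
  π_3·f_3 = 0.18 × 0.39 = 0.0702
Evidence: 0.0408 + 0.0496 + 0.0702 = 0.1606
Responsibility of Topic 3: 0.0702 / 0.1606 ≈ 0.4371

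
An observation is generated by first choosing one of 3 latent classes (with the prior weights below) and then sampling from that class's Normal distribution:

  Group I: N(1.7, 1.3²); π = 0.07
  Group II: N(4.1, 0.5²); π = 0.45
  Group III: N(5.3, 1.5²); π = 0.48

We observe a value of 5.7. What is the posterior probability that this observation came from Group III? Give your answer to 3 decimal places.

P(component k | x) = w_k·f_k(x) / marginal(x), where marginal(x) = Σ_j w_j·f_j(x).
Component likelihoods at x = 5.7:
  p_I = (1/(1.3·√(2π)))·exp(−(5.7−1.7)²/(2·1.3²)) = 0.306879·exp(-4.73373) = 0.00269858
  p_II = (1/(0.5·√(2π)))·exp(−(5.7−4.1)²/(2·0.5²)) = 0.797885·exp(-5.12000) = 0.00476818
  p_III = (1/(1.5·√(2π)))·exp(−(5.7−5.3)²/(2·1.5²)) = 0.265962·exp(-0.03556) = 0.256671
Weight by the priors:
  w_I·p_I = 0.07 × 0.00269858 = 0.0001889
  w_II·p_II = 0.45 × 0.00476818 = 0.00214568
  w_III·p_III = 0.48 × 0.256671 = 0.123202
Evidence: 0.0001889 + 0.00214568 + 0.123202 = 0.125537
P(Group III | data) = 0.123202 / 0.125537 ≈ 0.981

0.981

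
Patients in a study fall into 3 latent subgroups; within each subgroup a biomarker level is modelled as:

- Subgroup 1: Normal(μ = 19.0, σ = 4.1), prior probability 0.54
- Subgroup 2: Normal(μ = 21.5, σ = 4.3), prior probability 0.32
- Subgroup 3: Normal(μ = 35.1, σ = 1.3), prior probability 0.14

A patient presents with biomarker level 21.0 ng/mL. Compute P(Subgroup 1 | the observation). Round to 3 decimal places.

0.613

The responsibility of component k is w_k f_k(x) divided by Σ_j w_j f_j(x).
Component likelihoods at x = 21.0 ng/mL:
  f_1 = (1/(4.1·√(2π)))·exp(−(21.0−19.0)²/(2·4.1²)) = 0.097303·exp(-0.11898) = 0.0863884
  f_2 = (1/(4.3·√(2π)))·exp(−(21.0−21.5)²/(2·4.3²)) = 0.092777·exp(-0.00676) = 0.0921522
  f_3 = (1/(1.3·√(2π)))·exp(−(21.0−35.1)²/(2·1.3²)) = 0.306879·exp(-58.81953) = 8.74925e-27
Multiply by the mixture weights:
  w_1·f_1 = 0.54 × 0.0863884 = 0.0466497
  w_2·f_2 = 0.32 × 0.0921522 = 0.0294887
  w_3·f_3 = 0.14 × 8.74925e-27 = 1.2249e-27
Denominator: 0.0466497 + 0.0294887 + 1.2249e-27 = 0.0761384
P(Subgroup 1 | the observation) ≈ 0.613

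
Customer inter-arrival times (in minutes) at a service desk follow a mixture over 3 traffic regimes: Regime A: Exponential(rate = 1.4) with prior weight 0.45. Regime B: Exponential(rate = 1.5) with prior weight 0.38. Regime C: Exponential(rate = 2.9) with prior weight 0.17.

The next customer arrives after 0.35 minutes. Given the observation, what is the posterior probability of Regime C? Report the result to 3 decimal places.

The responsibility of component k is w_k f_k(x) divided by Σ_j w_j f_j(x).
Component likelihoods at x = 0.35 minutes:
  f_A = 0.857677
  f_B = 0.887333
  f_C = 1.05097
Unnormalised posteriors:
  w_A·f_A = 0.45 × 0.857677 = 0.385955
  w_B·f_B = 0.38 × 0.887333 = 0.337187
  w_C·f_C = 0.17 × 1.05097 = 0.178664
Marginal: 0.385955 + 0.337187 + 0.178664 = 0.901806
Responsibility of Regime C: 0.178664 / 0.901806 ≈ 0.198

0.198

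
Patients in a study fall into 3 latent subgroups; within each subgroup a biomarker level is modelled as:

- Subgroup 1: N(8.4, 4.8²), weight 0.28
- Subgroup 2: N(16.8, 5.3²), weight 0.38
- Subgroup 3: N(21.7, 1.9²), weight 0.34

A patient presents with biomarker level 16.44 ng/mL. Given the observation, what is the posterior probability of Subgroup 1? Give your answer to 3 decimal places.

0.160

Posterior ∝ prior × likelihood, so P(k | x) ∝ P(Z=k) f_k(x); normalise over all components.
Evaluate each component's likelihood at the observed value:
  f_1 = 0.0204378
  f_2 = 0.0750987
  f_3 = 0.0045489
Multiply by the mixture weights:
  P(Z=1)·f_1 = 0.28 × 0.0204378 = 0.0057226
  P(Z=2)·f_2 = 0.38 × 0.0750987 = 0.0285375
  P(Z=3)·f_3 = 0.34 × 0.0045489 = 0.00154663
Denominator: 0.0057226 + 0.0285375 + 0.00154663 = 0.0358067
P(Subgroup 1 | the observation) = 0.0057226 / 0.0358067 ≈ 0.160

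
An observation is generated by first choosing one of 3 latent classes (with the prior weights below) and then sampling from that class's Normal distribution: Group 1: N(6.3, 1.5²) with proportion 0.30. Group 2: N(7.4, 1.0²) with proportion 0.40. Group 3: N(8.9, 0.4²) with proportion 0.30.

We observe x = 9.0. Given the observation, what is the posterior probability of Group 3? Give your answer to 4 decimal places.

0.8282

Apply Bayes' rule: the posterior for each component is proportional to its prior times its likelihood at x.
Normal densities:
  p_1 = (1/(1.5·√(2π)))·exp(−(9.0−6.3)²/(2·1.5²)) = 0.265962·exp(-1.62000) = 0.0526334
  p_2 = (1/(1.0·√(2π)))·exp(−(9.0−7.4)²/(2·1.0²)) = 0.398942·exp(-1.28000) = 0.110921
  p_3 = (1/(0.4·√(2π)))·exp(−(9.0−8.9)²/(2·0.4²)) = 0.997356·exp(-0.03125) = 0.96667
Unnormalised posteriors:
  w_1·p_1 = 0.30 × 0.0526334 = 0.01579
  w_2·p_2 = 0.40 × 0.110921 = 0.0443683
  w_3·p_3 = 0.30 × 0.96667 = 0.290001
Denominator: 0.01579 + 0.0443683 + 0.290001 = 0.350159
P(Group 3 | data) ≈ 0.8282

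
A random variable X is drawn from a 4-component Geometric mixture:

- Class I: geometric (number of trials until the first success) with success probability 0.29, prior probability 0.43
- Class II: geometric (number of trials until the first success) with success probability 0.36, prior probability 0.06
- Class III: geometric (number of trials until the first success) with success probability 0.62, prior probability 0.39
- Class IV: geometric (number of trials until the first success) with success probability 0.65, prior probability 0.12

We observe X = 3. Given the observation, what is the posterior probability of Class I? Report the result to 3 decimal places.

The responsibility of component k is π_k f_k(x) divided by Σ_j π_j f_j(x).
Geometric probabilities:
  p_I = 0.29·(1−0.29)^2 = 0.29·0.5041 = 0.146189
  p_II = 0.36·(1−0.36)^2 = 0.36·0.4096 = 0.147456
  p_III = 0.62·(1−0.62)^2 = 0.62·0.1444 = 0.089528
  p_IV = 0.65·(1−0.65)^2 = 0.65·0.1225 = 0.079625
Unnormalised posteriors:
  π_I·p_I = 0.43 × 0.146189 = 0.0628613
  π_II·p_II = 0.06 × 0.147456 = 0.00884736
  π_III·p_III = 0.39 × 0.089528 = 0.0349159
  π_IV·p_IV = 0.12 × 0.079625 = 0.009555
Sum: 0.0628613 + 0.00884736 + 0.0349159 + 0.009555 = 0.11618
P(Class I | x) = 0.0628613 / 0.11618 ≈ 0.541

0.541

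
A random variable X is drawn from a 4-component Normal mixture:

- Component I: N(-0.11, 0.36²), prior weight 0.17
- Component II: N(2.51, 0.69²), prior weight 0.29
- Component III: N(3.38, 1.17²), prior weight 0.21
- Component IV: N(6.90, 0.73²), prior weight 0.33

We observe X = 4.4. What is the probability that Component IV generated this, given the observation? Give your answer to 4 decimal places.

0.0096

Posterior ∝ prior × likelihood, so P(k | x) ∝ π_k f_k(x); normalise over all components.
Component likelihoods at x = 4.4:
  L_I = 9.2127e-35
  L_II = 0.0135782
  L_III = 0.233177
  L_IV = 0.00155176
Weight by the priors:
  π_I·L_I = 0.17 × 9.2127e-35 = 1.56616e-35
  π_II·L_II = 0.29 × 0.0135782 = 0.00393767
  π_III·L_III = 0.21 × 0.233177 = 0.0489673
  π_IV·L_IV = 0.33 × 0.00155176 = 0.00051208
Sum: 1.56616e-35 + 0.00393767 + 0.0489673 + 0.00051208 = 0.053417
Responsibility of Component IV: 0.00051208 / 0.053417 ≈ 0.0096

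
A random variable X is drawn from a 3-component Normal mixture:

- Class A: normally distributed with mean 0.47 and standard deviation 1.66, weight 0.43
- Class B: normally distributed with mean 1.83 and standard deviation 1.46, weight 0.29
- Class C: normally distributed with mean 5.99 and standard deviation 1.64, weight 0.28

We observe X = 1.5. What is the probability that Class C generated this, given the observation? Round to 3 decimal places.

0.010

The responsibility of component k is π_k f_k(x) divided by Σ_j π_j f_j(x).
Normal densities:
  L_A = (1/(1.66·√(2π)))·exp(−(1.5−0.47)²/(2·1.66²)) = 0.240327·exp(-0.19250) = 0.198244
  L_B = (1/(1.46·√(2π)))·exp(−(1.5−1.83)²/(2·1.46²)) = 0.273248·exp(-0.02554) = 0.266357
  L_C = (1/(1.64·√(2π)))·exp(−(1.5−5.99)²/(2·1.64²)) = 0.243257·exp(-3.74779) = 0.00573354
Multiply by the mixture weights:
  π_A·L_A = 0.43 × 0.198244 = 0.0852451
  π_B·L_B = 0.29 × 0.266357 = 0.0772434
  π_C·L_C = 0.28 × 0.00573354 = 0.00160539
Sum: 0.0852451 + 0.0772434 + 0.00160539 = 0.164094
Responsibility of Class C: 0.00160539 / 0.164094 ≈ 0.010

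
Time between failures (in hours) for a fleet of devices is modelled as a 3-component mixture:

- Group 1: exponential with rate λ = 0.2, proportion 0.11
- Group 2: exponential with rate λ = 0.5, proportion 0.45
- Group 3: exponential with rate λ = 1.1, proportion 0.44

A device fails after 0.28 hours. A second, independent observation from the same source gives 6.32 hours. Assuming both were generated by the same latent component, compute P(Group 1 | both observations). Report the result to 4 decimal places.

Apply Bayes' rule: the posterior for each component is proportional to its prior times its likelihood at x.
Since both observations come from the same component, the likelihood for component k is f_k(x₁)·f_k(x₂).
  p_1 = [0.189108] × [0.0565043] = 0.0106854
  p_2 = [0.434679] × [0.0212129] = 0.00922079
  p_3 = [0.808407] × [0.00105239] = 0.000850761
Multiply by the mixture weights:
  π_1·p_1 = 0.11 × 0.0106854 = 0.0011754
  π_2·p_2 = 0.45 × 0.00922079 = 0.00414936
  π_3·p_3 = 0.44 × 0.000850761 = 0.000374335
Evidence: 0.0011754 + 0.00414936 + 0.000374335 = 0.00569909
Responsibility of Group 1: 0.0011754 / 0.00569909 ≈ 0.2062

0.2062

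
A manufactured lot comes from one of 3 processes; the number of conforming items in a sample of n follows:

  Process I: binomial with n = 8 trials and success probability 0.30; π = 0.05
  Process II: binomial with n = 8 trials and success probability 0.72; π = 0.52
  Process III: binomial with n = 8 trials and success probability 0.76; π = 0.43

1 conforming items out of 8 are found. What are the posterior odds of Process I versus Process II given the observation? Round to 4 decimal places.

24.4532

Since P(k|x) ∝ π_k f_k(x), the posterior odds are π_i f_i(x) / (π_j f_j(x)).
Binomial probabilities:
  p_I = 0.19765
  p_II = 0.000777193
  p_III = 0.000278857
Odds = (0.05/0.52) × (0.19765/0.000777193) = 0.0961538 × 254.313 ≈ 24.4532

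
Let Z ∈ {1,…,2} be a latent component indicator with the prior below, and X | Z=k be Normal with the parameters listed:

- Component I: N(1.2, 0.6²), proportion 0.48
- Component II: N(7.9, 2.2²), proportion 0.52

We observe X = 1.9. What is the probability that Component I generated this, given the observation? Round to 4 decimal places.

Apply Bayes' rule: the posterior for each component is proportional to its prior times its likelihood at x.
Normal densities:
  p_I = 0.336664
  p_II = 0.00439889
Multiply by the mixture weights:
  P(Z=I)·p_I = 0.48 × 0.336664 = 0.161599
  P(Z=II)·p_II = 0.52 × 0.00439889 = 0.00228742
Evidence: 0.161599 + 0.00228742 = 0.163886
P(Component I | x) = 0.161599 / 0.163886 ≈ 0.9860

0.9860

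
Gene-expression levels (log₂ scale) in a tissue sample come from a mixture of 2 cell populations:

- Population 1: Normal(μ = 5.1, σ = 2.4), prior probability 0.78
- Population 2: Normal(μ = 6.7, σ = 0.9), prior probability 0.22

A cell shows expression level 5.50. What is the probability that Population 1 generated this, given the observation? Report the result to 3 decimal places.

By Bayes' theorem, P(k | x) = π_k f_k(x) / Σ_j π_j f_j(x).
Normal densities:
  p_1 = 0.163933
  p_2 = 0.182233
Unnormalised posteriors:
  π_1·p_1 = 0.78 × 0.163933 = 0.127868
  π_2·p_2 = 0.22 × 0.182233 = 0.0400914
Sum: 0.127868 + 0.0400914 = 0.167959
Responsibility of Population 1: 0.127868 / 0.167959 ≈ 0.761

0.761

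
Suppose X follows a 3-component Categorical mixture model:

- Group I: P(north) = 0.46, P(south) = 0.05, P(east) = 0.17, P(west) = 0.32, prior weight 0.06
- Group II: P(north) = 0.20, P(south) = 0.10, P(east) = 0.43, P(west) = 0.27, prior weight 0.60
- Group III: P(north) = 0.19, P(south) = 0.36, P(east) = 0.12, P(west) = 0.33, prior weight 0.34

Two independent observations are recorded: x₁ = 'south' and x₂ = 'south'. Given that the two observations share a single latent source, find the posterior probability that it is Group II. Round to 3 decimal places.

By Bayes' theorem, P(k | x) = π_k f_k(x) / Σ_j π_j f_j(x).
Since both observations come from the same component, the likelihood for component k is f_k(x₁)·f_k(x₂).
  f_I = [0.05] × [0.05] = 0.0025
  f_II = [0.1] × [0.1] = 0.01
  f_III = [0.36] × [0.36] = 0.1296
Prior × likelihood for each component:
  π_I·f_I = 0.06 × 0.0025 = 0.00015
  π_II·f_II = 0.60 × 0.01 = 0.006
  π_III·f_III = 0.34 × 0.1296 = 0.044064
Sum: 0.00015 + 0.006 + 0.044064 = 0.050214
Responsibility of Group II: 0.006 / 0.050214 ≈ 0.119

0.119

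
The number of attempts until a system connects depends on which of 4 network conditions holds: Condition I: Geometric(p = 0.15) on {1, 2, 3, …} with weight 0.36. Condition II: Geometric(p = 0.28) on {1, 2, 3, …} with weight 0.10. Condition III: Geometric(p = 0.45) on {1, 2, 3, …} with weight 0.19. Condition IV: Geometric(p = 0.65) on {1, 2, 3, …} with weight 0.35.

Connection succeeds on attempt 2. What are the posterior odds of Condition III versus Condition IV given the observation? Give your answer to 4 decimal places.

Only the two components matter; the odds are (π_i f_i(x)) / (π_j f_j(x)).
Evaluate each component's likelihood at the observed value:
  L_I = 0.15·(1−0.15)^1 = 0.15·0.85 = 0.1275
  L_II = 0.28·(1−0.28)^1 = 0.28·0.72 = 0.2016
  L_III = 0.45·(1−0.45)^1 = 0.45·0.55 = 0.2475
  L_IV = 0.65·(1−0.65)^1 = 0.65·0.35 = 0.2275
Posterior odds = (π_III·L_III) / (π_IV·L_IV) = (0.19·0.2475) / (0.35·0.2275) = 0.047025 / 0.079625 ≈ 0.5906

0.5906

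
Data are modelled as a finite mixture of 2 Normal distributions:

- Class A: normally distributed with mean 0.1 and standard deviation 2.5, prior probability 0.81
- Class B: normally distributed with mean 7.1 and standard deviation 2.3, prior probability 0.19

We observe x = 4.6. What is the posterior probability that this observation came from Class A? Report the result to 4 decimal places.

The responsibility of component k is π_k f_k(x) divided by Σ_j π_j f_j(x).
Evaluate each component's likelihood at the observed value:
  L_A = 0.0315801
  L_B = 0.096079
Multiply by the mixture weights:
  π_A·L_A = 0.81 × 0.0315801 = 0.0255799
  π_B·L_B = 0.19 × 0.096079 = 0.018255
Denominator: 0.0255799 + 0.018255 = 0.0438349
P(Class A | 4.6) ≈ 0.5836

0.5836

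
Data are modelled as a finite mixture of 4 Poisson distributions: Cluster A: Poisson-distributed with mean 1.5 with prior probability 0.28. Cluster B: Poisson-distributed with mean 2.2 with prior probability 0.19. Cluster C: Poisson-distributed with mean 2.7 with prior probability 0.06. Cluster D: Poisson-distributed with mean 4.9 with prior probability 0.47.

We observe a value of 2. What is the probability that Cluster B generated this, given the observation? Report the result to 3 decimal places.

The responsibility of component k is π_k f_k(x) divided by Σ_j π_j f_j(x).
Evaluate each component's likelihood at the observed value:
  p_A = 0.251021
  p_B = 0.268144
  p_C = 0.244964
  p_D = 0.0893962
Unnormalised posteriors:
  π_A·p_A = 0.28 × 0.251021 = 0.070286
  π_B·p_B = 0.19 × 0.268144 = 0.0509473
  π_C·p_C = 0.06 × 0.244964 = 0.0146978
  π_D·p_D = 0.47 × 0.0893962 = 0.0420162
Marginal: 0.070286 + 0.0509473 + 0.0146978 + 0.0420162 = 0.177947
Responsibility of Cluster B: 0.0509473 / 0.177947 ≈ 0.286

0.286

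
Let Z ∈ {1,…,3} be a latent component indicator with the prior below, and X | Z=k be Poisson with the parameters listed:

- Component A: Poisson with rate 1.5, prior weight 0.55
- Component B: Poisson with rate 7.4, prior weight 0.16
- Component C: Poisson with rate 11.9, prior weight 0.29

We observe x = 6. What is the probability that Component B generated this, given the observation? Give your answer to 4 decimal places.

By Bayes' theorem, P(k | x) = P(Z=k) f_k(x) / Σ_j P(Z=j) f_j(x).
Poisson probabilities:
  L_A = e^(−1.5)·1.5^6/6! = 0.00352999
  L_B = e^(−7.4)·7.4^6/6! = 0.139405
  L_C = e^(−11.9)·11.9^6/6! = 0.0267821
Multiply by the mixture weights:
  P(Z=A)·L_A = 0.55 × 0.00352999 = 0.00194149
  P(Z=B)·L_B = 0.16 × 0.139405 = 0.0223048
  P(Z=C)·L_C = 0.29 × 0.0267821 = 0.00776681
Denominator: 0.00194149 + 0.0223048 + 0.00776681 = 0.0320131
P(Component B | 6) ≈ 0.6967

0.6967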